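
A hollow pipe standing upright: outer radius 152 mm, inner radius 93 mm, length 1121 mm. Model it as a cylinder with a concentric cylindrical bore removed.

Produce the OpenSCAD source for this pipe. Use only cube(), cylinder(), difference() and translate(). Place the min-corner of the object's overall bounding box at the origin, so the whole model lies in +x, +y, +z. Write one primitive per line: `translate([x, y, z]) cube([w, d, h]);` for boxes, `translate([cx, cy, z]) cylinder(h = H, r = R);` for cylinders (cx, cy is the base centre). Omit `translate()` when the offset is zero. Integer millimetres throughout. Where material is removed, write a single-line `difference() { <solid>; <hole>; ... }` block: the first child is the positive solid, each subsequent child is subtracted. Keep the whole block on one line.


difference() { translate([152, 152, 0]) cylinder(h = 1121, r = 152); translate([152, 152, 0]) cylinder(h = 1121, r = 93); }


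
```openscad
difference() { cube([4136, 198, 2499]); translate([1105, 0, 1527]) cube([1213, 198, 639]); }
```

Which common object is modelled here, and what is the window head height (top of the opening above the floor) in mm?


A wall with a window opening. The window head height is 2166 mm.

A wall with a rectangular opening subtracted — a window. Sill at z = 1527, opening 639 mm tall, so the head is at 1527 + 639 = 2166 mm.


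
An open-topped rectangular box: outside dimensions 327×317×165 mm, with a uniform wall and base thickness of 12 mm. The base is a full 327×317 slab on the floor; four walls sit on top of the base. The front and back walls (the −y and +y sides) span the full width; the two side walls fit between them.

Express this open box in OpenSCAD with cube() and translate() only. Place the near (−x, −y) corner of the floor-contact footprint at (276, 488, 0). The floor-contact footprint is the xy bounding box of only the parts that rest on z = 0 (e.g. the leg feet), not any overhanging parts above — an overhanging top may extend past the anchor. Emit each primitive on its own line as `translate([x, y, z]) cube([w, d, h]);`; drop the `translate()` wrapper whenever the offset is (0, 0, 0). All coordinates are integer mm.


translate([276, 488, 0]) cube([327, 317, 12]);
translate([276, 488, 12]) cube([327, 12, 153]);
translate([276, 793, 12]) cube([327, 12, 153]);
translate([276, 500, 12]) cube([12, 293, 153]);
translate([591, 500, 12]) cube([12, 293, 153]);


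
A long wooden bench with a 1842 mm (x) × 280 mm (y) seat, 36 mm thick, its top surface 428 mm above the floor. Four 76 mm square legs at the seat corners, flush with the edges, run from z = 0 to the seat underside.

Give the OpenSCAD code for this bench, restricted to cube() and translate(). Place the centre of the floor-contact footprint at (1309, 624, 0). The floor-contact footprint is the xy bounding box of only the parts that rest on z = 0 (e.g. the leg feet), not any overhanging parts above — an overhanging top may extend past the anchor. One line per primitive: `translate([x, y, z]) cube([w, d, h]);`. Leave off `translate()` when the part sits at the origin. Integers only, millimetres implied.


translate([388, 484, 392]) cube([1842, 280, 36]);
translate([388, 484, 0]) cube([76, 76, 392]);
translate([388, 688, 0]) cube([76, 76, 392]);
translate([2154, 484, 0]) cube([76, 76, 392]);
translate([2154, 688, 0]) cube([76, 76, 392]);


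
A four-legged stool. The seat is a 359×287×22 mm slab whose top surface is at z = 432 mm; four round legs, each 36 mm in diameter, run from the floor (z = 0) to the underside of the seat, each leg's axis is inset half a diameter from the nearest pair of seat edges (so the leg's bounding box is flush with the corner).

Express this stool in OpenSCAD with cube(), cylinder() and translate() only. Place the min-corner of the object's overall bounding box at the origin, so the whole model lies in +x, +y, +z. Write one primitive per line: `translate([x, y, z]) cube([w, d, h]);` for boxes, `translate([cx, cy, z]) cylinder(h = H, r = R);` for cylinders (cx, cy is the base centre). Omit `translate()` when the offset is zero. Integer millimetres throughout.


// leg_h = 432 - 22 = 410
translate([0, 0, 410]) cube([359, 287, 22]);
translate([18, 18, 0]) cylinder(h = 410, r = 18);
translate([341, 18, 0]) cylinder(h = 410, r = 18);
translate([18, 269, 0]) cylinder(h = 410, r = 18);
translate([341, 269, 0]) cylinder(h = 410, r = 18);


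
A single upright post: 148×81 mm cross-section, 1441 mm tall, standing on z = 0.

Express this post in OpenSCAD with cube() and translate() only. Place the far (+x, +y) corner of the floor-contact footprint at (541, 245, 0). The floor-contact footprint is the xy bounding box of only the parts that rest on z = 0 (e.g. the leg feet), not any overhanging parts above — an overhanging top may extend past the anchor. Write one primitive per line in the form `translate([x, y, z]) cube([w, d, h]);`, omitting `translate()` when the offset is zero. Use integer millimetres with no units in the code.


translate([393, 164, 0]) cube([148, 81, 1441]);


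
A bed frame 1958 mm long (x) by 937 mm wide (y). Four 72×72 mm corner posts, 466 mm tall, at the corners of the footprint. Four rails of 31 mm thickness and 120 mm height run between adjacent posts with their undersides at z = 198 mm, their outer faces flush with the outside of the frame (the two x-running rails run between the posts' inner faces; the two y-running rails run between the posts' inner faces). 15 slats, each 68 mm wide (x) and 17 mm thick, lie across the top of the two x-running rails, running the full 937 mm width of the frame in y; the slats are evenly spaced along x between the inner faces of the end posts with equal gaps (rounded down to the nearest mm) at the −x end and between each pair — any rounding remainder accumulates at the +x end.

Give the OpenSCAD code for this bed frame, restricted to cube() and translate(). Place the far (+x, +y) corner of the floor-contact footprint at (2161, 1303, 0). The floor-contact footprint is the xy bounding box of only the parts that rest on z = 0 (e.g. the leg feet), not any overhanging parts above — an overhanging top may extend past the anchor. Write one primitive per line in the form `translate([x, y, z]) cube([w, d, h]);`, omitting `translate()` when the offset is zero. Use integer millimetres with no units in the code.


// slat z = rail_z + rail_h = 198 + 120 = 318
// slat gap = ⌊(1814 − 15·68) / 16⌋ = 49
translate([203, 366, 0]) cube([72, 72, 466]);
translate([203, 1231, 0]) cube([72, 72, 466]);
translate([2089, 366, 0]) cube([72, 72, 466]);
translate([2089, 1231, 0]) cube([72, 72, 466]);
translate([275, 366, 198]) cube([1814, 31, 120]);
translate([275, 1272, 198]) cube([1814, 31, 120]);
translate([203, 438, 198]) cube([31, 793, 120]);
translate([2130, 438, 198]) cube([31, 793, 120]);
translate([324, 366, 318]) cube([68, 937, 17]);
translate([441, 366, 318]) cube([68, 937, 17]);
translate([558, 366, 318]) cube([68, 937, 17]);
translate([675, 366, 318]) cube([68, 937, 17]);
translate([792, 366, 318]) cube([68, 937, 17]);
translate([909, 366, 318]) cube([68, 937, 17]);
translate([1026, 366, 318]) cube([68, 937, 17]);
translate([1143, 366, 318]) cube([68, 937, 17]);
translate([1260, 366, 318]) cube([68, 937, 17]);
translate([1377, 366, 318]) cube([68, 937, 17]);
translate([1494, 366, 318]) cube([68, 937, 17]);
translate([1611, 366, 318]) cube([68, 937, 17]);
translate([1728, 366, 318]) cube([68, 937, 17]);
translate([1845, 366, 318]) cube([68, 937, 17]);
translate([1962, 366, 318]) cube([68, 937, 17]);


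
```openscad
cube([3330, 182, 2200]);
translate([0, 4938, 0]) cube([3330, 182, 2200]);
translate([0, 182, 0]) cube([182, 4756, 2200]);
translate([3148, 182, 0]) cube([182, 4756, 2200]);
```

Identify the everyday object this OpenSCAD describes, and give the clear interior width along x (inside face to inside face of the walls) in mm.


A house (or room) frame. The interior width is 2966 mm.

Four 2200 mm walls enclosing a rectangle with no floor or roof — a room or house frame. Outside width is 3330 mm and wall thickness is 182 mm, so the interior width is 3330 − 2 × 182 = 2966 mm.


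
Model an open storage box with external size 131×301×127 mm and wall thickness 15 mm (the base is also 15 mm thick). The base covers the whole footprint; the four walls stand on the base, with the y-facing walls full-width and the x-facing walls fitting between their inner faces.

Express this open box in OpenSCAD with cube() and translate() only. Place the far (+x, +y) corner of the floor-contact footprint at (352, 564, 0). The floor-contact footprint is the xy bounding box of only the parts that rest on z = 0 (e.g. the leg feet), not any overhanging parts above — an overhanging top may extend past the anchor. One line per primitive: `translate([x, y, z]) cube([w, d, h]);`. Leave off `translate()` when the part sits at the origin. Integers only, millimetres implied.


translate([221, 263, 0]) cube([131, 301, 15]);
translate([221, 263, 15]) cube([131, 15, 112]);
translate([221, 549, 15]) cube([131, 15, 112]);
translate([221, 278, 15]) cube([15, 271, 112]);
translate([337, 278, 15]) cube([15, 271, 112]);


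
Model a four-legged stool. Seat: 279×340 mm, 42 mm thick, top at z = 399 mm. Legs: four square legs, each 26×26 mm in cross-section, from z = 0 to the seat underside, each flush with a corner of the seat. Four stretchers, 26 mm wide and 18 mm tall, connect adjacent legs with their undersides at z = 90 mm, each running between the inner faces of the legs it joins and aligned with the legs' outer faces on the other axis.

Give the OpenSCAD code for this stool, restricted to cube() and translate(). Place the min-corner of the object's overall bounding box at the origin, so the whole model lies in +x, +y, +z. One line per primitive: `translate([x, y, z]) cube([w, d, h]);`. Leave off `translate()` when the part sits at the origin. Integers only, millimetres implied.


translate([0, 0, 357]) cube([279, 340, 42]);
cube([26, 26, 357]);
translate([253, 0, 0]) cube([26, 26, 357]);
translate([0, 314, 0]) cube([26, 26, 357]);
translate([253, 314, 0]) cube([26, 26, 357]);
translate([26, 0, 90]) cube([227, 26, 18]);
translate([26, 314, 90]) cube([227, 26, 18]);
translate([0, 26, 90]) cube([26, 288, 18]);
translate([253, 26, 90]) cube([26, 288, 18]);


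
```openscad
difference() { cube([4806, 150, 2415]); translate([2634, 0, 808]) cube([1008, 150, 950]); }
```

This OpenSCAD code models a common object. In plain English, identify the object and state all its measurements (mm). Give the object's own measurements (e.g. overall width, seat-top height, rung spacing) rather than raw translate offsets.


A wall 4806 mm long (x), 150 mm thick (y), 2415 mm tall, with a rectangular window opening cut through it. The opening is 1008 mm wide and 950 mm tall; its sill is at z = 808 mm and its near (−x) edge is 2634 mm from the wall's −x end. The opening passes through the full wall thickness.


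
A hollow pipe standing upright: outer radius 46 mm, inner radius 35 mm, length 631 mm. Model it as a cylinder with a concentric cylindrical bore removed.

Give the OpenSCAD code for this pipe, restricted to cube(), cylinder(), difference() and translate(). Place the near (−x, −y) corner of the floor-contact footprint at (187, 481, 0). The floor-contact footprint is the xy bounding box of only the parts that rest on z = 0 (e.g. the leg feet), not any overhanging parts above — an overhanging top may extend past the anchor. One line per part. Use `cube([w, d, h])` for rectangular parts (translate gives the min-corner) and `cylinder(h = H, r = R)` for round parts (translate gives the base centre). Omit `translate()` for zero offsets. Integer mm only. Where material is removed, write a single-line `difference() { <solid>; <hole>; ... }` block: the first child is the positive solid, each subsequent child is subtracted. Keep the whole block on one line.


difference() { translate([233, 527, 0]) cylinder(h = 631, r = 46); translate([233, 527, 0]) cylinder(h = 631, r = 35); }


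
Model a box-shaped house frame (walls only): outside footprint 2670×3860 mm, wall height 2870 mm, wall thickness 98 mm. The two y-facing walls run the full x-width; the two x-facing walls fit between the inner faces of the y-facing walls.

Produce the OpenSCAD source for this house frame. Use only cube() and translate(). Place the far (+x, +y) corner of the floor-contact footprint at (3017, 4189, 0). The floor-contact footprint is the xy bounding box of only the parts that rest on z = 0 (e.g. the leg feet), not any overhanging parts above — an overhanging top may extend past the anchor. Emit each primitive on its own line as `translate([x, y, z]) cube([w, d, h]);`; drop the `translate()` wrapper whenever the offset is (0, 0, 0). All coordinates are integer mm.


translate([347, 329, 0]) cube([2670, 98, 2870]);
translate([347, 4091, 0]) cube([2670, 98, 2870]);
translate([347, 427, 0]) cube([98, 3664, 2870]);
translate([2919, 427, 0]) cube([98, 3664, 2870]);


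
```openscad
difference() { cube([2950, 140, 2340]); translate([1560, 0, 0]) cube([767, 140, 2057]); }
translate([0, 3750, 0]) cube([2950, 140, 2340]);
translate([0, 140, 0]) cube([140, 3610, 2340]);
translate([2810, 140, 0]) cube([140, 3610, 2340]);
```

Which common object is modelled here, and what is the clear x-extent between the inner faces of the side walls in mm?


A single room. The interior width is 2670 mm.

Four walls enclosing a rectangle with a door in the front wall — a room. Outside width 2950 minus two 140 mm walls gives 2670 mm.


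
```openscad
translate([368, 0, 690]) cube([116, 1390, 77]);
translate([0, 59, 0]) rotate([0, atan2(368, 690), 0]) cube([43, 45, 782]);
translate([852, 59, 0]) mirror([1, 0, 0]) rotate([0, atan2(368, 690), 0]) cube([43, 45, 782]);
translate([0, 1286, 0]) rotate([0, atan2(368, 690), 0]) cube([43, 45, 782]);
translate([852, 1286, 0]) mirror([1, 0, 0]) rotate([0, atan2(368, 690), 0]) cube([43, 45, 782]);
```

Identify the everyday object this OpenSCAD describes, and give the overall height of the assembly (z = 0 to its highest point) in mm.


A sawhorse. The overall height is 767 mm.

A beam across two mirrored pairs of raked legs — a sawhorse. The beam's underside is at z = 690 (matching the legs' vertical rise in atan2(368, 690)) and the beam is 77 mm tall, so its top is at 690 + 77 = 767 mm. The raked legs top out at the beam's underside, so that is the highest point.


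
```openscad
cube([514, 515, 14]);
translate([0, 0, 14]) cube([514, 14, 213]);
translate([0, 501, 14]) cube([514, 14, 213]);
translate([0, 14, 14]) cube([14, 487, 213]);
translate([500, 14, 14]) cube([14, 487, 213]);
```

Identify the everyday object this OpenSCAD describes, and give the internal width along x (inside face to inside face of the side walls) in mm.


An open box. The internal width is 486 mm.

A 514×515 base slab with four walls standing on it — an open box. The base is 514 mm wide and the walls are 14 mm thick, so the internal width is 514 − 2 × 14 = 486 mm.


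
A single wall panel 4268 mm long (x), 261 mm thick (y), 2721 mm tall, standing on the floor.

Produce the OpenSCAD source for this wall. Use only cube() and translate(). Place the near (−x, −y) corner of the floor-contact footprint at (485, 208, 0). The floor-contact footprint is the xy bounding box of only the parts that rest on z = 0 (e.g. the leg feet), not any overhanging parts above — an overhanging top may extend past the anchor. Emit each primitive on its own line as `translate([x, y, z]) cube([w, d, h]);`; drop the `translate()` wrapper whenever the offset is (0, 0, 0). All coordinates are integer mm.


translate([485, 208, 0]) cube([4268, 261, 2721]);


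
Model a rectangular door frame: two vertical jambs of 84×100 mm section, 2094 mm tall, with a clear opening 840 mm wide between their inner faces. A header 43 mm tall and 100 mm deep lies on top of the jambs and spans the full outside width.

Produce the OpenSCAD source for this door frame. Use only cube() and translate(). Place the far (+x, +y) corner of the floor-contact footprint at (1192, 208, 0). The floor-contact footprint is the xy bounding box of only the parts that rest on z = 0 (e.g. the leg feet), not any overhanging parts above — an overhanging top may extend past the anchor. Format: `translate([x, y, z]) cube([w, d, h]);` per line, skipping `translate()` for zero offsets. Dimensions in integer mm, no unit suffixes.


translate([184, 108, 0]) cube([84, 100, 2094]);
translate([1108, 108, 0]) cube([84, 100, 2094]);
translate([184, 108, 2094]) cube([1008, 100, 43]);


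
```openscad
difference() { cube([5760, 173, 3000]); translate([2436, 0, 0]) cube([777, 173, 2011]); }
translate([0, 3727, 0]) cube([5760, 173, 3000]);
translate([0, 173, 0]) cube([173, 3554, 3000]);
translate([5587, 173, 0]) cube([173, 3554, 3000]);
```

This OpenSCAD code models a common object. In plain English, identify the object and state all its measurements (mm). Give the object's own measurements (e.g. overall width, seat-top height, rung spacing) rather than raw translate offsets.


A single room: four walls, each 3000 mm tall and 173 mm thick, enclosing an outside footprint 5760×3900 mm (x × y), no floor or roof. The front and back walls (−y and +y sides) run the full x-width; the side walls fit between their inner faces. A door opening 777 mm wide and 2011 mm tall is cut through the front wall from the floor up, its −x edge 2436 mm from the wall's −x end.


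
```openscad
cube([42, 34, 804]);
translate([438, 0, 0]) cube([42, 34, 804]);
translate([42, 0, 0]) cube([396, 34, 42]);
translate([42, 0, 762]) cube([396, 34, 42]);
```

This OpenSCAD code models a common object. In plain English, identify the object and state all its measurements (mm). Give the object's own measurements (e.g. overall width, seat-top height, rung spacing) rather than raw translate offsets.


A rectangular picture frame lying in the x–z plane (depth along y). The opening is 396 mm wide (x) by 720 mm tall (z), surrounded by a border 42 mm wide on all four sides. The frame is 34 mm deep and is made of two full-height vertical stiles with two horizontal rails fitted between them.


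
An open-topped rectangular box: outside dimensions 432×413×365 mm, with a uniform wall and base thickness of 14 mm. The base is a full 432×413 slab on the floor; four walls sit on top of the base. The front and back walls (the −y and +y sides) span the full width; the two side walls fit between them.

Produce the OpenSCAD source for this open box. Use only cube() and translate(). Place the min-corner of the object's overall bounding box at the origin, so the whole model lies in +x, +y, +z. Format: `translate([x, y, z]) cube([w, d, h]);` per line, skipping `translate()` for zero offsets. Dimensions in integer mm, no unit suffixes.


cube([432, 413, 14]);
translate([0, 0, 14]) cube([432, 14, 351]);
translate([0, 399, 14]) cube([432, 14, 351]);
translate([0, 14, 14]) cube([14, 385, 351]);
translate([418, 14, 14]) cube([14, 385, 351]);


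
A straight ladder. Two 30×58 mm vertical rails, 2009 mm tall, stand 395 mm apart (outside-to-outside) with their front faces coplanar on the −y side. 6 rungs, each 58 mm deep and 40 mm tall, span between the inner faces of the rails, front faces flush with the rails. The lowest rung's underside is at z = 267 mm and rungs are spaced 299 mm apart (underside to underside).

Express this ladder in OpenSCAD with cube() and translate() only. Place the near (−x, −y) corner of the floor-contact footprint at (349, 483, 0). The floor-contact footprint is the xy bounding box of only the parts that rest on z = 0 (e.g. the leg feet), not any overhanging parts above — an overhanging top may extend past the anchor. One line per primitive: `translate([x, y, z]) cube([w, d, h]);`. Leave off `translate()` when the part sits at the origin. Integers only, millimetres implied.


translate([349, 483, 0]) cube([30, 58, 2009]);
translate([714, 483, 0]) cube([30, 58, 2009]);
translate([379, 483, 267]) cube([335, 58, 40]);
translate([379, 483, 566]) cube([335, 58, 40]);
translate([379, 483, 865]) cube([335, 58, 40]);
translate([379, 483, 1164]) cube([335, 58, 40]);
translate([379, 483, 1463]) cube([335, 58, 40]);
translate([379, 483, 1762]) cube([335, 58, 40]);


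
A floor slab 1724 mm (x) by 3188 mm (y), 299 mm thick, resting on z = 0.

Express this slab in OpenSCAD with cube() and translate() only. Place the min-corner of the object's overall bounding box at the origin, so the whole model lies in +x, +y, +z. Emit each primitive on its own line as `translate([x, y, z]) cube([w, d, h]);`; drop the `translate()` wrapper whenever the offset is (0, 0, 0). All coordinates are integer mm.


cube([1724, 3188, 299]);


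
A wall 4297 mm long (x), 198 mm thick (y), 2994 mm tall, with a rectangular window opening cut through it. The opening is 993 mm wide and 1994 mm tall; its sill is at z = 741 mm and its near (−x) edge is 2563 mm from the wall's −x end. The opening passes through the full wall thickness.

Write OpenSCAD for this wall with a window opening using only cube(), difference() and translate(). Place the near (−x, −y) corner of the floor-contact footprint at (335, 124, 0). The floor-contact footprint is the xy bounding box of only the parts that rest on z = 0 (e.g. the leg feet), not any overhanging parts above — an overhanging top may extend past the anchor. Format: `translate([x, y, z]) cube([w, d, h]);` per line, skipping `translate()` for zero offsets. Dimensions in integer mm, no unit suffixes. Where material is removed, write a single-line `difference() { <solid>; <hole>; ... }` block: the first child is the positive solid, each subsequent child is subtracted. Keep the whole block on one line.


difference() { translate([335, 124, 0]) cube([4297, 198, 2994]); translate([2898, 124, 741]) cube([993, 198, 1994]); }


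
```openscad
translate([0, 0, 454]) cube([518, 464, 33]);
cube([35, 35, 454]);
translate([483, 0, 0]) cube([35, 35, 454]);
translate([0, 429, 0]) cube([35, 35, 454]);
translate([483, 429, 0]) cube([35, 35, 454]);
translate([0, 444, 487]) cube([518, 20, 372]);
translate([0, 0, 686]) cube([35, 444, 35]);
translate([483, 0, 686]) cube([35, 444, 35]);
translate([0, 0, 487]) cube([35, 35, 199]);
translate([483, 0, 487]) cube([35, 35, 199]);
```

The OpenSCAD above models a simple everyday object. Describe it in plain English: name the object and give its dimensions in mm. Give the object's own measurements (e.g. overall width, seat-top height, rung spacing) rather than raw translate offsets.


A chair. The seat is a 518×464×33 mm slab with its top at z = 487 mm, on four 35×35 mm corner legs (flush with the seat edges, standing on z = 0). A flat backrest 20 mm thick, 372 mm tall, spans the full seat width and rises from the seat top along its +y edge, rear face flush with the rear of the seat. Two armrests of 35×35 mm section run along each side from the seat's front edge to the front of the backrest, top faces 234 mm above the seat top and outer faces flush with the seat's x-edges; a 35×35 mm post under the front of each armrest stands on the seat at the front corner.


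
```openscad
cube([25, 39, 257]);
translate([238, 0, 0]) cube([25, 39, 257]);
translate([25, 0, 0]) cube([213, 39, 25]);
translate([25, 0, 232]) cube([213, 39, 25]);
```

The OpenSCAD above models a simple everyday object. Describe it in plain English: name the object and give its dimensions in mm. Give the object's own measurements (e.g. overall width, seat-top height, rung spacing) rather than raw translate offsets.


A rectangular picture frame lying in the x–z plane (depth along y). The opening is 213 mm wide (x) by 207 mm tall (z), surrounded by a border 25 mm wide on all four sides. The frame is 39 mm deep and is made of two full-height vertical stiles with two horizontal rails fitted between them.


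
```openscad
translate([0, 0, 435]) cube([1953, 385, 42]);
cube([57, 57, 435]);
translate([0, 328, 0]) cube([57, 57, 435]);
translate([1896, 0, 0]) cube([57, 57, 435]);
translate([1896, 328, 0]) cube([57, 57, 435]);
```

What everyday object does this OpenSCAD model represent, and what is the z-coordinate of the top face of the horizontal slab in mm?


A bench. The seat-top height is 477 mm.

A long slab on four corner posts — a bench. The slab sits at z = 435 with thickness 42, so the top is 435 + 42 = 477 mm.


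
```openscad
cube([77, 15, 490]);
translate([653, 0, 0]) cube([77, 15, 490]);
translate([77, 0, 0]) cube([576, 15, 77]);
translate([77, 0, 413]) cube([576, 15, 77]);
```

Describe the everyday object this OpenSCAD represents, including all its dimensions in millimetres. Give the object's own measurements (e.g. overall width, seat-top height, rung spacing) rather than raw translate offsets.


A rectangular picture frame lying in the x–z plane (depth along y). The opening is 576 mm wide (x) by 336 mm tall (z), surrounded by a border 77 mm wide on all four sides. The frame is 15 mm deep and is made of two full-height vertical stiles with two horizontal rails fitted between them.


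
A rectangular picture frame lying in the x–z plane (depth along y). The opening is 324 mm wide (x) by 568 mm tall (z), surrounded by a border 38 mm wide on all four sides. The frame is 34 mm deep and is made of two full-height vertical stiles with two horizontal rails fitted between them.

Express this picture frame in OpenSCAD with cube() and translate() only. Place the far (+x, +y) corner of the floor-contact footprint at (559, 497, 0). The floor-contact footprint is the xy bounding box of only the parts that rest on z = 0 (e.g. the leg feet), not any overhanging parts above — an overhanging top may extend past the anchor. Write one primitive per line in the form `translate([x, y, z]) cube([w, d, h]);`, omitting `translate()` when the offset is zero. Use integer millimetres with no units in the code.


translate([159, 463, 0]) cube([38, 34, 644]);
translate([521, 463, 0]) cube([38, 34, 644]);
translate([197, 463, 0]) cube([324, 34, 38]);
translate([197, 463, 606]) cube([324, 34, 38]);


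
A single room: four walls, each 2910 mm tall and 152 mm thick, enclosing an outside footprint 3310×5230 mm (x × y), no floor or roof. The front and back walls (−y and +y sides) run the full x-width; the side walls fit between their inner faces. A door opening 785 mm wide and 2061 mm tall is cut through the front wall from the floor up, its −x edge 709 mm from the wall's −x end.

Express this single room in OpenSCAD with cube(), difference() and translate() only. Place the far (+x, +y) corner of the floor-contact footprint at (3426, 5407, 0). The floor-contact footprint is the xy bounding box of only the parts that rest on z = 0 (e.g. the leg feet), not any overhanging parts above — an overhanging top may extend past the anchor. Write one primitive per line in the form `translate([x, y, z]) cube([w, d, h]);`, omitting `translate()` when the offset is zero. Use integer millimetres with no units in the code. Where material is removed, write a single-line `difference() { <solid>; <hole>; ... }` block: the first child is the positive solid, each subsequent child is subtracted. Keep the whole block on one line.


difference() { translate([116, 177, 0]) cube([3310, 152, 2910]); translate([825, 177, 0]) cube([785, 152, 2061]); }
translate([116, 5255, 0]) cube([3310, 152, 2910]);
translate([116, 329, 0]) cube([152, 4926, 2910]);
translate([3274, 329, 0]) cube([152, 4926, 2910]);


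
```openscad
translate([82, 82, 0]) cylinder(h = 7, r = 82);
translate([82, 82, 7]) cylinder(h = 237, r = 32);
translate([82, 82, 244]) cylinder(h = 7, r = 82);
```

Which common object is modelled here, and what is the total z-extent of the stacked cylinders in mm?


A spool. The overall height is 251 mm.

Three coaxial cylinders, large–small–large — a spool. Two 7 mm flanges and a 237 mm core give 7 + 237 + 7 = 251 mm.


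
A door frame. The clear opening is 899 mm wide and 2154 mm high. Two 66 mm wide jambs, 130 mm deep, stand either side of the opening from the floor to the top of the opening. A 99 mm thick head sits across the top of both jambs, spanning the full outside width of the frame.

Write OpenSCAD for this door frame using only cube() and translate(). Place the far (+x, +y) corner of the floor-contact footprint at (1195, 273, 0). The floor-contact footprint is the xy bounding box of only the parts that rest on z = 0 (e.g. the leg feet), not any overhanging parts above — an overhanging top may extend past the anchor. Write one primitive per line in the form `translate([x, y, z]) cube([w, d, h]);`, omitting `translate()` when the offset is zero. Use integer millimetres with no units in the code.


translate([164, 143, 0]) cube([66, 130, 2154]);
translate([1129, 143, 0]) cube([66, 130, 2154]);
translate([164, 143, 2154]) cube([1031, 130, 99]);


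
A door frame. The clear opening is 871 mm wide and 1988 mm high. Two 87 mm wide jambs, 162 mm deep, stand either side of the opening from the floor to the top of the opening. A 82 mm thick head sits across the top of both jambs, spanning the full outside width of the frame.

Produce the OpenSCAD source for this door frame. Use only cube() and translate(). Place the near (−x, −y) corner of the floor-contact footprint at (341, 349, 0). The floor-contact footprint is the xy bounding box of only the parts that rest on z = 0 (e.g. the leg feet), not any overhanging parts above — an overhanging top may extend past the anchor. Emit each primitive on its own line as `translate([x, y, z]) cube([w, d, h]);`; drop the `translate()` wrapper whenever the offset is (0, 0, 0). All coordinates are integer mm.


translate([341, 349, 0]) cube([87, 162, 1988]);
translate([1299, 349, 0]) cube([87, 162, 1988]);
translate([341, 349, 1988]) cube([1045, 162, 82]);


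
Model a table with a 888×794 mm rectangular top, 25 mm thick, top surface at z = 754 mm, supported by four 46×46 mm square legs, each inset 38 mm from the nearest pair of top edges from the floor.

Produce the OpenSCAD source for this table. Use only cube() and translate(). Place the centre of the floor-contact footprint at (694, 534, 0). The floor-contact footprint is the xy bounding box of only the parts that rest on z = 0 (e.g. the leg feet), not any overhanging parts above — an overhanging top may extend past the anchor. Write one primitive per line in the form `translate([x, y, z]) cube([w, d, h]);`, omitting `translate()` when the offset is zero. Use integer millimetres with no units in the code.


translate([250, 137, 729]) cube([888, 794, 25]);
translate([288, 175, 0]) cube([46, 46, 729]);
translate([1054, 175, 0]) cube([46, 46, 729]);
translate([288, 847, 0]) cube([46, 46, 729]);
translate([1054, 847, 0]) cube([46, 46, 729]);


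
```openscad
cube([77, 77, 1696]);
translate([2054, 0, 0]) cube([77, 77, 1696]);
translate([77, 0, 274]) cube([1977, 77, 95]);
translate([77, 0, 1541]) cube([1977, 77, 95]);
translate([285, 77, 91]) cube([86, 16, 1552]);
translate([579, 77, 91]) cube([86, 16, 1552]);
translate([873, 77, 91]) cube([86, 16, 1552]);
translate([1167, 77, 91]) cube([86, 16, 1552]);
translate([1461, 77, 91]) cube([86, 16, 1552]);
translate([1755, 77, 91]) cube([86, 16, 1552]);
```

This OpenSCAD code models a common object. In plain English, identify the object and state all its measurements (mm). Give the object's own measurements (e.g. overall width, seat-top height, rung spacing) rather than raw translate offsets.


A fence section. Two 77×77 mm posts, 1696 mm tall, stand on the floor with a clear span of 1977 mm between their inner faces. Two horizontal rails of 77×95 mm section span the gap between the posts with their undersides at z = 274 mm and z = 1541 mm, flush with the posts' −y face. 6 pickets, each 86 mm wide, 16 mm thick and 1552 mm tall, are fixed to the +y face of the rails with their bottoms at z = 91 mm, spaced across the span with a 208 mm gap after the −x post and between neighbouring pickets, with 213 mm left before the +x post.


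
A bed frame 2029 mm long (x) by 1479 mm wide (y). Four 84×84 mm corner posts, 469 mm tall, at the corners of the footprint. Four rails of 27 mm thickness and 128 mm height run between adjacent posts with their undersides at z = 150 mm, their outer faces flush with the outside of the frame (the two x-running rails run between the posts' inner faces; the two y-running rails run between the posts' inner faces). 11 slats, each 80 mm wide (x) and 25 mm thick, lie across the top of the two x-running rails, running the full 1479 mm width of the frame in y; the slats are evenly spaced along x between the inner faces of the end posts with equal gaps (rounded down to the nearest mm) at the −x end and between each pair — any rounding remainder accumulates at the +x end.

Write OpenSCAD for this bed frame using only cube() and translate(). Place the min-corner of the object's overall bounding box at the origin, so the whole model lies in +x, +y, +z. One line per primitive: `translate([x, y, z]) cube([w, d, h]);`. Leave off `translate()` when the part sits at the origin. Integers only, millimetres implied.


cube([84, 84, 469]);
translate([0, 1395, 0]) cube([84, 84, 469]);
translate([1945, 0, 0]) cube([84, 84, 469]);
translate([1945, 1395, 0]) cube([84, 84, 469]);
translate([84, 0, 150]) cube([1861, 27, 128]);
translate([84, 1452, 150]) cube([1861, 27, 128]);
translate([0, 84, 150]) cube([27, 1311, 128]);
translate([2002, 84, 150]) cube([27, 1311, 128]);
translate([165, 0, 278]) cube([80, 1479, 25]);
translate([326, 0, 278]) cube([80, 1479, 25]);
translate([487, 0, 278]) cube([80, 1479, 25]);
translate([648, 0, 278]) cube([80, 1479, 25]);
translate([809, 0, 278]) cube([80, 1479, 25]);
translate([970, 0, 278]) cube([80, 1479, 25]);
translate([1131, 0, 278]) cube([80, 1479, 25]);
translate([1292, 0, 278]) cube([80, 1479, 25]);
translate([1453, 0, 278]) cube([80, 1479, 25]);
translate([1614, 0, 278]) cube([80, 1479, 25]);
translate([1775, 0, 278]) cube([80, 1479, 25]);


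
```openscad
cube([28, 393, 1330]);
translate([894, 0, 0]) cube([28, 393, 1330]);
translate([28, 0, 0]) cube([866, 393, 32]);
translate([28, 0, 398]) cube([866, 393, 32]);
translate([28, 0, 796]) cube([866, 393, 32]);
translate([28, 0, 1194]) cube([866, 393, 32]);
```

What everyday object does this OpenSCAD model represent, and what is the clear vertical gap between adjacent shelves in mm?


A bookshelf. The clear shelf gap is 366 mm.

Two tall side panels with 4 horizontal boards between them — a bookshelf. The first two shelf undersides are at z = 0 and z = 398; with shelf thickness 32, the clear gap is 398 − 0 − 32 = 366 mm.


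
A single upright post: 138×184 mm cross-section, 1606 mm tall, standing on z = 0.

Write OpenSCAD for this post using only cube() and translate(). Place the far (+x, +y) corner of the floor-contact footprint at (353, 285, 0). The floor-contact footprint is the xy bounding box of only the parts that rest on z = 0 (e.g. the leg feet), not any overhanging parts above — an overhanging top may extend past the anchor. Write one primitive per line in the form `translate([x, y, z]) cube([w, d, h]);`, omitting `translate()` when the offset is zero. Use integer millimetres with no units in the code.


translate([215, 101, 0]) cube([138, 184, 1606]);


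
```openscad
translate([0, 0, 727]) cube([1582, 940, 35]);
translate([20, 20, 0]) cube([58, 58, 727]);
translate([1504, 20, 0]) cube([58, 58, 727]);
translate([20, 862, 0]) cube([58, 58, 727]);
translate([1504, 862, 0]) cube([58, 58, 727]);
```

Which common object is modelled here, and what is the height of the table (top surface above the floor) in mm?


A table. The table height is 762 mm.

A 1582×940×35 slab sits at z = 727 on four 58 mm square posts — a table. The top surface is at 727 + 35 = 762 mm.


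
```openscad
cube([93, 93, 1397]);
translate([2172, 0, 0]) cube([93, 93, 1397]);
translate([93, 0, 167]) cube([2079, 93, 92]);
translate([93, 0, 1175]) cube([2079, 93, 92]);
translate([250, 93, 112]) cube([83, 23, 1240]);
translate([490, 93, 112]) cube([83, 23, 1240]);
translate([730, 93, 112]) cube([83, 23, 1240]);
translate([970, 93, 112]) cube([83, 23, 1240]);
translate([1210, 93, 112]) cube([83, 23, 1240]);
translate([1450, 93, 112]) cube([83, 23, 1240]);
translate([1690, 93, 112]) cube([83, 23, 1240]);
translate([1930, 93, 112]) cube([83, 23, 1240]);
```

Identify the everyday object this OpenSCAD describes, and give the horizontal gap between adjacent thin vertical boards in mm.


A fence section. The picket gap is 157 mm.

Two posts, two rails, 8 pickets — a fence section. Span 2079 mm holds 8 pickets of 83 mm with 9 equal gaps: ⌊(2079 − 8·83) / 9⌋ = 157 mm.


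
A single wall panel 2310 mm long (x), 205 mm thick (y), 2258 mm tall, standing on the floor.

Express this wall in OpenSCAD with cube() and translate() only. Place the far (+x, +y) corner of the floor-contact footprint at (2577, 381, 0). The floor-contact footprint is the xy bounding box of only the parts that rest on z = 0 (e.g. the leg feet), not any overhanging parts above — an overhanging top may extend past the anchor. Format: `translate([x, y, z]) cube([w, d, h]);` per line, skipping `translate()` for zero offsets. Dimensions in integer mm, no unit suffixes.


translate([267, 176, 0]) cube([2310, 205, 2258]);


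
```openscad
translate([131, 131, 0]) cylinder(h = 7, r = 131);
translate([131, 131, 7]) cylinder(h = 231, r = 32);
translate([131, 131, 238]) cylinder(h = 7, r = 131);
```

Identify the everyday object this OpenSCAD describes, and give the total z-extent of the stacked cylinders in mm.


A spool. The overall height is 245 mm.

Three coaxial cylinders, large–small–large — a spool. Two 7 mm flanges and a 231 mm core give 7 + 231 + 7 = 245 mm.


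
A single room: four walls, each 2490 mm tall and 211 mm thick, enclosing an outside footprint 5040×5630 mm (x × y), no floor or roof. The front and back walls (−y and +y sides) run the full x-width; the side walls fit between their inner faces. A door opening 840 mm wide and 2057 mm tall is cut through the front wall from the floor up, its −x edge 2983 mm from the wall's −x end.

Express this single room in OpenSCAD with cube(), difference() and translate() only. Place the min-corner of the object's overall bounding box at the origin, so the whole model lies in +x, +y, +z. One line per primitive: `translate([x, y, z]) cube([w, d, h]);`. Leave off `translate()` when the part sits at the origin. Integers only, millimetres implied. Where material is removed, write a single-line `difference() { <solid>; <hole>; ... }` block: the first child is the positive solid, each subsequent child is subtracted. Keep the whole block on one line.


difference() { cube([5040, 211, 2490]); translate([2983, 0, 0]) cube([840, 211, 2057]); }
translate([0, 5419, 0]) cube([5040, 211, 2490]);
translate([0, 211, 0]) cube([211, 5208, 2490]);
translate([4829, 211, 0]) cube([211, 5208, 2490]);


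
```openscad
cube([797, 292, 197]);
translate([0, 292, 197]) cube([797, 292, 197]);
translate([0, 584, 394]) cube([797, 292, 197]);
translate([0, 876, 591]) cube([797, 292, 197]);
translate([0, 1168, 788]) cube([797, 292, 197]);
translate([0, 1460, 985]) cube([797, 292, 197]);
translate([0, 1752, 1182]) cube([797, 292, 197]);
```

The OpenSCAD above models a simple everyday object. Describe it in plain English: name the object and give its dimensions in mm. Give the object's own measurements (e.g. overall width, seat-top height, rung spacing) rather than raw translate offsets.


A straight staircase of 7 solid steps. Each step is 797 mm wide (x), 292 mm deep (y, the going) and 197 mm tall (the rise). The first step rests on the floor; each subsequent step sits one going further in +y and one rise higher in +z, directly behind and above the previous step with no overlap.


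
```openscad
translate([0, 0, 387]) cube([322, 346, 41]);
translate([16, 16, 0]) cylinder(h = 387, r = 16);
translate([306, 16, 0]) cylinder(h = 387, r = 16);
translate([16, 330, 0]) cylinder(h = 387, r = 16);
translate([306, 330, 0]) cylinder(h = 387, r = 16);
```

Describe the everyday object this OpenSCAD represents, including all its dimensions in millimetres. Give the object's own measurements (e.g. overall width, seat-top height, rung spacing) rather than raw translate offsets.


A simple wooden stool: a rectangular seat 322 mm (x) by 346 mm (y), 41 mm thick, top face at z = 428 mm, on four round legs, each 32 mm in diameter. The legs rest on z = 0, each leg's axis is inset half a diameter from the nearest pair of seat edges (so the leg's bounding box is flush with the corner).
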